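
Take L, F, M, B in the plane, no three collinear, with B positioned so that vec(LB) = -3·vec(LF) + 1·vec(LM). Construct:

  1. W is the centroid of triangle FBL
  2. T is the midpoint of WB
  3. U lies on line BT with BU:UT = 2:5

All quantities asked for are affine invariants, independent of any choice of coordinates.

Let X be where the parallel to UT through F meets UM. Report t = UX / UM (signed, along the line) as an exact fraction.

t = 1/6

Set L = (0, 0), F = (1, 0), M = (0, 1), B = (-3, 1); any affine frame gives the same invariant.
1. W is the centroid of triangle FBL ⇒ W = (-2/3, 1/3)
2. T is the midpoint of WB ⇒ T = (-11/6, 2/3)
3. U lies on line BT with BU:UT = 2:5 ⇒ U = (-8/3, 19/21)
through F parallel to UT: direction (5/6, -5/21); meets UM at X = (-20/9, 58/63)
X = U + t·(M−U) with t = 1/6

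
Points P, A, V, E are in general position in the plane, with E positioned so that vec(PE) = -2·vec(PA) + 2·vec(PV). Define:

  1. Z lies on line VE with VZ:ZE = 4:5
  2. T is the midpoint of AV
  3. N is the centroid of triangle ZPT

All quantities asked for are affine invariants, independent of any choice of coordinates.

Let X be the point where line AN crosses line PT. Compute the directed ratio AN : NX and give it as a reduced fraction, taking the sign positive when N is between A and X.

Set P = (0, 0), A = (1, 0), V = (0, 1), E = (-2, 2); any affine frame gives the same invariant.
1. Z lies on line VE with VZ:ZE = 4:5 ⇒ Z = (-8/9, 13/9)
2. T is the midpoint of AV ⇒ T = (1/2, 1/2)
3. N is the centroid of triangle ZPT ⇒ N = (-7/54, 35/54)
line AN meets PT at X = (35/96, 35/96)
N = A + t·(X−A) with t = 16/9, so AN:NX = 16/9:-7/9

AN:NX = -16/7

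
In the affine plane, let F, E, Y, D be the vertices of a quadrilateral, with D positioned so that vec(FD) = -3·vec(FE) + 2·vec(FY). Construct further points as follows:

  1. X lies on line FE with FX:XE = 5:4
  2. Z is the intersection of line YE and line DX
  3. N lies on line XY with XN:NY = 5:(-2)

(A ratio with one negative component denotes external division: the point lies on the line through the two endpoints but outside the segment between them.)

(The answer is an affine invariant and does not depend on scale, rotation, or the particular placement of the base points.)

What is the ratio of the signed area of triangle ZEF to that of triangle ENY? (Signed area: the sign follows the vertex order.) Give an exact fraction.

Work in coordinates with F = (0, 0), E = (1, 0), Y = (0, 1), D = (-3, 2).
1. X lies on line FE with FX:XE = 5:4 ⇒ X = (5/9, 0)
2. Z is the intersection of line YE and line DX ⇒ Z = (11/7, -4/7)
3. N lies on line XY with XN:NY = 5:(-2) ⇒ N = (-10/27, 5/3)
2·[ZEF] = 4/7, 2·[ENY] = 8/27
[ZEF]:[ENY] = 4/7:8/27 = 27/14

[ZEF]:[ENY] = 27/14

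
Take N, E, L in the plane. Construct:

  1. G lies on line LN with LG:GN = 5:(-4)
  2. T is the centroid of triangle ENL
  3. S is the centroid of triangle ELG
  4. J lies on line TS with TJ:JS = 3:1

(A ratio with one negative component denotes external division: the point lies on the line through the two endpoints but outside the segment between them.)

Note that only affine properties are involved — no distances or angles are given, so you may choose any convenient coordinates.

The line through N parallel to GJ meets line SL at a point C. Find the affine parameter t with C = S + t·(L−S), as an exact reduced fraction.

Assign N = (0, 0), E = (1, 0), L = (0, 1) — the answer is frame-independent, so this choice is without loss of generality.
1. G lies on line LN with LG:GN = 5:(-4) ⇒ G = (0, -4)
2. T is the centroid of triangle ENL ⇒ T = (1/3, 1/3)
3. S is the centroid of triangle ELG ⇒ S = (1/3, -1)
4. J lies on line TS with TJ:JS = 3:1 ⇒ J = (1/3, -2/3)
through N parallel to GJ: direction (1/3, 10/3); meets SL at C = (1/16, 5/8)
C = S + t·(L−S) with t = 13/16

t = 13/16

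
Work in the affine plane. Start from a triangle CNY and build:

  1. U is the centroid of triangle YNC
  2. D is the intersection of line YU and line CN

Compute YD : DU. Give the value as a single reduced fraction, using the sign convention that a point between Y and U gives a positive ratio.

Set C = (0, 0), N = (1, 0), Y = (0, 1); any affine frame gives the same invariant.
1. U is the centroid of triangle YNC ⇒ U = (1/3, 1/3)
2. D is the intersection of line YU and line CN ⇒ D = (1/2, 0)
D = Y + t·(U−Y) with t = 3/2, so YD:DU = t:(1−t) = 3/2:-1/2

YD:DU = -3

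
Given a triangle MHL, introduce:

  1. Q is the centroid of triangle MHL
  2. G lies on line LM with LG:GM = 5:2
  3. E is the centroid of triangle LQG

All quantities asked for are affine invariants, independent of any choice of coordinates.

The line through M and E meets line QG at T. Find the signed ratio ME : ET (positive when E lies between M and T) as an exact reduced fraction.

Work in coordinates with M = (0, 0), H = (1, 0), L = (0, 1).
1. Q is the centroid of triangle MHL ⇒ Q = (1/3, 1/3)
2. G lies on line LM with LG:GM = 5:2 ⇒ G = (0, 2/7)
3. E is the centroid of triangle LQG ⇒ E = (1/9, 34/63)
line ME meets QG at T = (2/33, 68/231)
E = M + t·(T−M) with t = 11/6, so ME:ET = 11/6:-5/6

ME:ET = -11/5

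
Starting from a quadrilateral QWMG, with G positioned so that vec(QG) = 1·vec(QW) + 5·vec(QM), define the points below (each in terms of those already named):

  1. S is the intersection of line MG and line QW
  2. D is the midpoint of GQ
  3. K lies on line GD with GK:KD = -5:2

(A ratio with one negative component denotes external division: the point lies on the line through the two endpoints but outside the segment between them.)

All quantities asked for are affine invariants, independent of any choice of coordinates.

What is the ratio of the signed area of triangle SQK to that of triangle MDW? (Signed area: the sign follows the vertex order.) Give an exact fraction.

Work in coordinates with Q = (0, 0), W = (1, 0), M = (0, 1), G = (1, 5).
1. S is the intersection of line MG and line QW ⇒ S = (-1/4, 0)
2. D is the midpoint of GQ ⇒ D = (1/2, 5/2)
3. K lies on line GD with GK:KD = -5:2 ⇒ K = (1/6, 5/6)
2·[SQK] = 5/24, 2·[MDW] = -2
[SQK]:[MDW] = 5/24:-2 = -5/48

[SQK]:[MDW] = -5/48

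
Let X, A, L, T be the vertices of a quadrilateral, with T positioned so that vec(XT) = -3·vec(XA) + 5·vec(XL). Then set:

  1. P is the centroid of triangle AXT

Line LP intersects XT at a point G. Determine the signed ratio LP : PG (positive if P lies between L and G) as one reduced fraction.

Work in coordinates with X = (0, 0), A = (1, 0), L = (0, 1), T = (-3, 5).
1. P is the centroid of triangle AXT ⇒ P = (-2/3, 5/3)
line LP meets XT at G = (-3/2, 5/2)
P = L + t·(G−L) with t = 4/9, so LP:PG = 4/9:5/9

LP:PG = 4/5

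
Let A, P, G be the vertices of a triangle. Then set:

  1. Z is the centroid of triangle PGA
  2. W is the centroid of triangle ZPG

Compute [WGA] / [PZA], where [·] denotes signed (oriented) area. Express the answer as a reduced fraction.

[WGA]:[PZA] = 4/3

Work in coordinates with A = (0, 0), P = (1, 0), G = (0, 1).
1. Z is the centroid of triangle PGA ⇒ Z = (1/3, 1/3)
2. W is the centroid of triangle ZPG ⇒ W = (4/9, 4/9)
2·[WGA] = 4/9, 2·[PZA] = 1/3
[WGA]:[PZA] = 4/9:1/3 = 4/3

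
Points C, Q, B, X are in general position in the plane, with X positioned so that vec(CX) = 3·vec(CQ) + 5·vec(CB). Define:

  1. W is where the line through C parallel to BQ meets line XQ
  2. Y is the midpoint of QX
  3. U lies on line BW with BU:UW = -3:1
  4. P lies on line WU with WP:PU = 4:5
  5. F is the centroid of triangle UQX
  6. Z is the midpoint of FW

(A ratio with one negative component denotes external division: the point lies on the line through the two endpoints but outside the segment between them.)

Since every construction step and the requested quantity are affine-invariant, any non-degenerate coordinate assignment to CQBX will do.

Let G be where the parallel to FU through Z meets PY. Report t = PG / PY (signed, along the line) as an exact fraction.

Set C = (0, 0), Q = (1, 0), B = (0, 1), X = (3, 5); any affine frame gives the same invariant.
1. W is where the line through C parallel to BQ meets line XQ ⇒ W = (5/7, -5/7)
2. Y is the midpoint of QX ⇒ Y = (2, 5/2)
3. U lies on line BW with BU:UW = -3:1 ⇒ U = (15/14, -11/7)
4. P lies on line WU with WP:PU = 4:5 ⇒ P = (55/63, -23/21)
5. F is the centroid of triangle UQX ⇒ F = (71/42, 8/7)
6. Z is the midpoint of FW ⇒ Z = (101/84, 3/14)
through Z parallel to FU: direction (-13/21, -19/7); meets PY at G = (69/70, -103/140)
G = P + t·(Y−P) with t = 1/10

t = 1/10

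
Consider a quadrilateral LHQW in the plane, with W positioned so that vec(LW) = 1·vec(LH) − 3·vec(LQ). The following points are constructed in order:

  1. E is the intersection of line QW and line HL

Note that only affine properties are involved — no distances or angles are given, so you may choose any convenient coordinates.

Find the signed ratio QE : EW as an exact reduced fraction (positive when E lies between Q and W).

Assign L = (0, 0), H = (1, 0), Q = (0, 1), W = (1, -3) — the answer is frame-independent, so this choice is without loss of generality.
1. E is the intersection of line QW and line HL ⇒ E = (1/4, 0)
E = Q + t·(W−Q) with t = 1/4, so QE:EW = t:(1−t) = 1/4:3/4

QE:EW = 1/3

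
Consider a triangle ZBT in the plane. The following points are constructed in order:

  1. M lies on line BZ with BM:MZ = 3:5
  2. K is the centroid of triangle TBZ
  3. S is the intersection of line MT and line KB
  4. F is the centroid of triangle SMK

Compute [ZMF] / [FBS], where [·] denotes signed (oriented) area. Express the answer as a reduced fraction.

Choose coordinates Z = (0, 0), B = (1, 0), T = (0, 1).
1. M lies on line BZ with BM:MZ = 3:5 ⇒ M = (5/8, 0)
2. K is the centroid of triangle TBZ ⇒ K = (1/3, 1/3)
3. S is the intersection of line MT and line KB ⇒ S = (5/11, 3/11)
4. F is the centroid of triangle SMK ⇒ F = (373/792, 20/99)
2·[ZMF] = 25/198, 2·[FBS] = 3/88
[ZMF]:[FBS] = 25/198:3/88 = 100/27

[ZMF]:[FBS] = 100/27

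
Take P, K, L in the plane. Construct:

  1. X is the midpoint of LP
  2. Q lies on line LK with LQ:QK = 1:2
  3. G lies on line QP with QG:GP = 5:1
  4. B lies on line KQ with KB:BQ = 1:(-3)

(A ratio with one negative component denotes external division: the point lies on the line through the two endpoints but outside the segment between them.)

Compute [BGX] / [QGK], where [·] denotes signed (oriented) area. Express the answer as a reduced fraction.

Work in coordinates with P = (0, 0), K = (1, 0), L = (0, 1).
1. X is the midpoint of LP ⇒ X = (0, 1/2)
2. Q lies on line LK with LQ:QK = 1:2 ⇒ Q = (1/3, 2/3)
3. G lies on line QP with QG:GP = 5:1 ⇒ G = (1/18, 1/9)
4. B lies on line KQ with KB:BQ = 1:(-3) ⇒ B = (4/3, -1/3)
2·[BGX] = -17/36, 2·[QGK] = 5/9
[BGX]:[QGK] = -17/36:5/9 = -17/20

[BGX]:[QGK] = -17/20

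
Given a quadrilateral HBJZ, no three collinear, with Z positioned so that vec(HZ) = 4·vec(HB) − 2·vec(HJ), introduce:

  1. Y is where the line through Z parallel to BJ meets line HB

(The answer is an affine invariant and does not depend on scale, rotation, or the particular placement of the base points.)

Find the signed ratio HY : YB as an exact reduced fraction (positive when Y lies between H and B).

HY:YB = -2

Choose coordinates H = (0, 0), B = (1, 0), J = (0, 1), Z = (4, -2).
1. Y is where the line through Z parallel to BJ meets line HB ⇒ Y = (2, 0)
Y = H + t·(B−H) with t = 2, so HY:YB = t:(1−t) = 2:-1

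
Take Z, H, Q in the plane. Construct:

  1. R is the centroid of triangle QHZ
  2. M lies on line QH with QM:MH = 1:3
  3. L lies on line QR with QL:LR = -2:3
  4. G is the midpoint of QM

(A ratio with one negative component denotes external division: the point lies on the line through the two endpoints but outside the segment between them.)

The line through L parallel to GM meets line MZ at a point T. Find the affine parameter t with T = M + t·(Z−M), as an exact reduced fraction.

t = -2/3

Set Z = (0, 0), H = (1, 0), Q = (0, 1); any affine frame gives the same invariant.
1. R is the centroid of triangle QHZ ⇒ R = (1/3, 1/3)
2. M lies on line QH with QM:MH = 1:3 ⇒ M = (1/4, 3/4)
3. L lies on line QR with QL:LR = -2:3 ⇒ L = (-2/3, 7/3)
4. G is the midpoint of QM ⇒ G = (1/8, 7/8)
through L parallel to GM: direction (1/8, -1/8); meets MZ at T = (5/12, 5/4)
T = M + t·(Z−M) with t = -2/3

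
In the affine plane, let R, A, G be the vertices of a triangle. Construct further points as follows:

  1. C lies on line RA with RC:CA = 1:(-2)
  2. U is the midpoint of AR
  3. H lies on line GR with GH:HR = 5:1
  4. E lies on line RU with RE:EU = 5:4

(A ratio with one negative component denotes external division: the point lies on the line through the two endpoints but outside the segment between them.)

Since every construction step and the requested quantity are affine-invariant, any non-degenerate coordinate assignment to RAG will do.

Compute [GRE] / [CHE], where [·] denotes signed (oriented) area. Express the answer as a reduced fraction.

[GRE]:[CHE] = -30/23

Work in coordinates with R = (0, 0), A = (1, 0), G = (0, 1).
1. C lies on line RA with RC:CA = 1:(-2) ⇒ C = (-1, 0)
2. U is the midpoint of AR ⇒ U = (1/2, 0)
3. H lies on line GR with GH:HR = 5:1 ⇒ H = (0, 1/6)
4. E lies on line RU with RE:EU = 5:4 ⇒ E = (5/18, 0)
2·[GRE] = 5/18, 2·[CHE] = -23/108
[GRE]:[CHE] = 5/18:-23/108 = -30/23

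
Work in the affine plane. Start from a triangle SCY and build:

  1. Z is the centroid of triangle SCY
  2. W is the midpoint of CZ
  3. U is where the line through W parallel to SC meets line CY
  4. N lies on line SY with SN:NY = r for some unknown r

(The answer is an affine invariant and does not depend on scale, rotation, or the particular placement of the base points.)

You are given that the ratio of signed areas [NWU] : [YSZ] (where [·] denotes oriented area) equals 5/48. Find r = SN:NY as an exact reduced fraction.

Set S = (0, 0), C = (1, 0), Y = (0, 1); any affine frame gives the same invariant.
1. Z is the centroid of triangle SCY ⇒ Z = (1/3, 1/3)
2. W is the midpoint of CZ ⇒ W = (2/3, 1/6)
3. U is where the line through W parallel to SC meets line CY ⇒ U = (5/6, 1/6)
4. With SN:NY = r, write λ = r/(r+1) so N = S + λ·(Y−S); N is affine-linear in λ
Every point depending on N is an affine combination of N and λ-independent points, so each such coordinate is linear in λ; the λ² term in each signed area is a multiple of (Y−S)×(Y−S) = 0, so 2·[NWU] and 2·[YSZ] are each linear in λ. Evaluating at λ=0 and λ=1:
  2·[NWU] = 1/6·λ − 1/36,   2·[YSZ] = 1/3
So [NWU]:[YSZ] = (1/6·λ − 1/36) / (1/3). Setting this equal to 5/48:
  1/6·λ − 1/36 = 5/48·(1/3)  ⇒  λ = 3/8
Then r = λ/(1−λ) = (3/8)/(5/8) = 3/5. Check: with r = 3/5, N = (0, 3/8) and [NWU]:[YSZ] = 5/48 as required.

r = 3/5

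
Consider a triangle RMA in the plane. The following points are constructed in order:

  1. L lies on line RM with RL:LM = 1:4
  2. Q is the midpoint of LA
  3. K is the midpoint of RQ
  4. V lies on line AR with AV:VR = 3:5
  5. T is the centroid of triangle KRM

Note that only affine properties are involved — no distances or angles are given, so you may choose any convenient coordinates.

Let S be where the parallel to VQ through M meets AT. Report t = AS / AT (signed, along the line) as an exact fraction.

t = -12/23

Choose coordinates R = (0, 0), M = (1, 0), A = (0, 1).
1. L lies on line RM with RL:LM = 1:4 ⇒ L = (1/5, 0)
2. Q is the midpoint of LA ⇒ Q = (1/10, 1/2)
3. K is the midpoint of RQ ⇒ K = (1/20, 1/4)
4. V lies on line AR with AV:VR = 3:5 ⇒ V = (0, 5/8)
5. T is the centroid of triangle KRM ⇒ T = (7/20, 1/12)
through M parallel to VQ: direction (1/10, -1/8); meets AT at S = (-21/115, 34/23)
S = A + t·(T−A) with t = -12/23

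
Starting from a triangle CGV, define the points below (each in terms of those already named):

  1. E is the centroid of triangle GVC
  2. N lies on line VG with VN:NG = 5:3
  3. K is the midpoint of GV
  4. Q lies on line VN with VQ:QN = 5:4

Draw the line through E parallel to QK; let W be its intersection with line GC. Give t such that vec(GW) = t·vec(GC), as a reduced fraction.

Assign C = (0, 0), G = (1, 0), V = (0, 1) — the answer is frame-independent, so this choice is without loss of generality.
1. E is the centroid of triangle GVC ⇒ E = (1/3, 1/3)
2. N lies on line VG with VN:NG = 5:3 ⇒ N = (5/8, 3/8)
3. K is the midpoint of GV ⇒ K = (1/2, 1/2)
4. Q lies on line VN with VQ:QN = 5:4 ⇒ Q = (25/72, 47/72)
through E parallel to QK: direction (11/72, -11/72); meets GC at W = (2/3, 0)
W = G + t·(C−G) with t = 1/3

t = 1/3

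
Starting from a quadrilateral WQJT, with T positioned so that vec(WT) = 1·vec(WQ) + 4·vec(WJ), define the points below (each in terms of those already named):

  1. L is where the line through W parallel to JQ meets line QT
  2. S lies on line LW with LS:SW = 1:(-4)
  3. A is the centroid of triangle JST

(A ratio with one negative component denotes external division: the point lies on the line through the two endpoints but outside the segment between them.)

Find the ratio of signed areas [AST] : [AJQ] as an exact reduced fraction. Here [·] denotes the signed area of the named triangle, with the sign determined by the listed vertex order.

[AST]:[AJQ] = 19/9

Set W = (0, 0), Q = (1, 0), J = (0, 1), T = (1, 4); any affine frame gives the same invariant.
1. L is where the line through W parallel to JQ meets line QT ⇒ L = (1, -1)
2. S lies on line LW with LS:SW = 1:(-4) ⇒ S = (4/3, -4/3)
3. A is the centroid of triangle JST ⇒ A = (7/9, 11/9)
2·[AST] = 19/9, 2·[AJQ] = 1
[AST]:[AJQ] = 19/9:1 = 19/9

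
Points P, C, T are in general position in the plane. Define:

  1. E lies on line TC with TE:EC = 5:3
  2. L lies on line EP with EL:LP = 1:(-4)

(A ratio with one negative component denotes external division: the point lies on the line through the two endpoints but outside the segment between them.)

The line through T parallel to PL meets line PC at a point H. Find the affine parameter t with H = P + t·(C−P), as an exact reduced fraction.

t = -5/3

Choose coordinates P = (0, 0), C = (1, 0), T = (0, 1).
1. E lies on line TC with TE:EC = 5:3 ⇒ E = (5/8, 3/8)
2. L lies on line EP with EL:LP = 1:(-4) ⇒ L = (5/6, 1/2)
through T parallel to PL: direction (5/6, 1/2); meets PC at H = (-5/3, 0)
H = P + t·(C−P) with t = -5/3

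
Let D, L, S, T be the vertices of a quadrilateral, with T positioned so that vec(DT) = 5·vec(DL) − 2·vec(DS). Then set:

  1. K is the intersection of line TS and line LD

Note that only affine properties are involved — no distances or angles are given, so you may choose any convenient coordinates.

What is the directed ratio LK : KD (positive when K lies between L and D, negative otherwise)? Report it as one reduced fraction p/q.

LK:KD = -2/5

Set D = (0, 0), L = (1, 0), S = (0, 1), T = (5, -2); any affine frame gives the same invariant.
1. K is the intersection of line TS and line LD ⇒ K = (5/3, 0)
K = L + t·(D−L) with t = -2/3, so LK:KD = t:(1−t) = -2/3:5/3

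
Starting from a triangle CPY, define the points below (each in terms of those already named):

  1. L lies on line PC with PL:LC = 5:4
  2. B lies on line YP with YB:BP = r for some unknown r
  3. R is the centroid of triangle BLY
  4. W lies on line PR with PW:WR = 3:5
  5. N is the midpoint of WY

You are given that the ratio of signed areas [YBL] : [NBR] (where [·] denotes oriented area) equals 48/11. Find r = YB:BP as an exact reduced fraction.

Choose coordinates C = (0, 0), P = (1, 0), Y = (0, 1).
1. L lies on line PC with PL:LC = 5:4 ⇒ L = (4/9, 0)
2. With YB:BP = r, write λ = r/(r+1) so B = Y + λ·(P−Y); B is affine-linear in λ
3. R is the centroid of triangle BLY ⇒ R is an affine combination of earlier points and hence also affine-linear in λ
4. W lies on line PR with PW:WR = 3:5 ⇒ W is an affine combination of earlier points and hence also affine-linear in λ
5. N is the midpoint of WY ⇒ N is an affine combination of earlier points and hence also affine-linear in λ
Every point depending on B is an affine combination of B and λ-independent points, so each such coordinate is linear in λ; the λ² term in each signed area is a multiple of (P−Y)×(P−Y) = 0, so 2·[YBL] and 2·[NBR] are each linear in λ. Evaluating at λ=0 and λ=1:
  2·[YBL] = -5/9·λ,   2·[NBR] = -65/432·λ + 25/432
So [YBL]:[NBR] = (-5/9·λ) / (-65/432·λ + 25/432). Setting this equal to 48/11:
  -5/9·λ = 48/11·(-65/432·λ + 25/432)  ⇒  λ = 5/2
Then r = λ/(1−λ) = (5/2)/(-3/2) = -5/3. Check: with r = -5/3, B = (5/2, -3/2) and [YBL]:[NBR] = 48/11 as required.

r = -5/3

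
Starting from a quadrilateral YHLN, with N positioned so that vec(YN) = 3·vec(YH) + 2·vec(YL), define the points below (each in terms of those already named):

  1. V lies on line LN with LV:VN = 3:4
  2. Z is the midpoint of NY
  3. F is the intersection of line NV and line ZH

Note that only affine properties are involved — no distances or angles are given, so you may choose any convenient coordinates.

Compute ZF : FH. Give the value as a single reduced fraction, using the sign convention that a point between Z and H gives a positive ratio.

ZF:FH = -3/8

Work in coordinates with Y = (0, 0), H = (1, 0), L = (0, 1), N = (3, 2).
1. V lies on line LN with LV:VN = 3:4 ⇒ V = (9/7, 10/7)
2. Z is the midpoint of NY ⇒ Z = (3/2, 1)
3. F is the intersection of line NV and line ZH ⇒ F = (9/5, 8/5)
F = Z + t·(H−Z) with t = -3/5, so ZF:FH = t:(1−t) = -3/5:8/5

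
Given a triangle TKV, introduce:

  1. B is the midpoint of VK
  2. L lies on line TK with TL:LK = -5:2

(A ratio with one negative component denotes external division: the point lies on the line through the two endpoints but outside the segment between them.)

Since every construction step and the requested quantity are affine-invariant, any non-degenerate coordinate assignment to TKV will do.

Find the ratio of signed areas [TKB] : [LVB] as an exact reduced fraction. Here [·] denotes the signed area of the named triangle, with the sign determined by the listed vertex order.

[TKB]:[LVB] = 3/2

Assign T = (0, 0), K = (1, 0), V = (0, 1) — the answer is frame-independent, so this choice is without loss of generality.
1. B is the midpoint of VK ⇒ B = (1/2, 1/2)
2. L lies on line TK with TL:LK = -5:2 ⇒ L = (5/3, 0)
2·[TKB] = 1/2, 2·[LVB] = 1/3
[TKB]:[LVB] = 1/2:1/3 = 3/2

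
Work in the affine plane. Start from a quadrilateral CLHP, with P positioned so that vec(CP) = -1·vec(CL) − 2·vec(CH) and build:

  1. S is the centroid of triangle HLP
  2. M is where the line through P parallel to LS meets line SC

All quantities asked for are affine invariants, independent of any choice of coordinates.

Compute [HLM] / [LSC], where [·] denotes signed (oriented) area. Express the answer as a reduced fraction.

Work in coordinates with C = (0, 0), L = (1, 0), H = (0, 1), P = (-1, -2).
1. S is the centroid of triangle HLP ⇒ S = (0, -1/3)
2. M is where the line through P parallel to LS meets line SC ⇒ M = (0, -5/3)
2·[HLM] = -8/3, 2·[LSC] = -1/3
[HLM]:[LSC] = -8/3:-1/3 = 8

[HLM]:[LSC] = 8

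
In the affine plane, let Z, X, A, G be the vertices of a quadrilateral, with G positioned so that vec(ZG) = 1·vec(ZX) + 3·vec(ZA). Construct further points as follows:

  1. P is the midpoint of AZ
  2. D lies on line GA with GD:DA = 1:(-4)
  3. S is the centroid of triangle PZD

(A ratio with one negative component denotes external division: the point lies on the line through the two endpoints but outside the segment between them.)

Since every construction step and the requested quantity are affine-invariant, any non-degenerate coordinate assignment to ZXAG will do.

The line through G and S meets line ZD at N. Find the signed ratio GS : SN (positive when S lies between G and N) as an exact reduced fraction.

Work in coordinates with Z = (0, 0), X = (1, 0), A = (0, 1), G = (1, 3).
1. P is the midpoint of AZ ⇒ P = (0, 1/2)
2. D lies on line GA with GD:DA = 1:(-4) ⇒ D = (4/3, 11/3)
3. S is the centroid of triangle PZD ⇒ S = (4/9, 25/18)
line GS meets ZD at N = (-2/3, -11/6)
S = G + t·(N−G) with t = 1/3, so GS:SN = 1/3:2/3

GS:SN = 1/2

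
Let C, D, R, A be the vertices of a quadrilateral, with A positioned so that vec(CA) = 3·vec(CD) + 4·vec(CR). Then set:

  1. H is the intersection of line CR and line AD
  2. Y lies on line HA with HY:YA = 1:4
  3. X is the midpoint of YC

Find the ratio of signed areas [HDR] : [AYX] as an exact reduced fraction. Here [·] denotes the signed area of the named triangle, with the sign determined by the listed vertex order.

[HDR]:[AYX] = -5/4

Assign C = (0, 0), D = (1, 0), R = (0, 1), A = (3, 4) — the answer is frame-independent, so this choice is without loss of generality.
1. H is the intersection of line CR and line AD ⇒ H = (0, -2)
2. Y lies on line HA with HY:YA = 1:4 ⇒ Y = (3/5, -4/5)
3. X is the midpoint of YC ⇒ X = (3/10, -2/5)
2·[HDR] = 3, 2·[AYX] = -12/5
[HDR]:[AYX] = 3:-12/5 = -5/4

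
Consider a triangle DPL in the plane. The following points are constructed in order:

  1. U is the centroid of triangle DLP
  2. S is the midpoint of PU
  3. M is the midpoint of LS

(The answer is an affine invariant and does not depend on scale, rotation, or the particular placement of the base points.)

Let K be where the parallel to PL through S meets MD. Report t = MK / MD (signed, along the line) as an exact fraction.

Work in coordinates with D = (0, 0), P = (1, 0), L = (0, 1).
1. U is the centroid of triangle DLP ⇒ U = (1/3, 1/3)
2. S is the midpoint of PU ⇒ S = (2/3, 1/6)
3. M is the midpoint of LS ⇒ M = (1/3, 7/12)
through S parallel to PL: direction (-1, 1); meets MD at K = (10/33, 35/66)
K = M + t·(D−M) with t = 1/11

t = 1/11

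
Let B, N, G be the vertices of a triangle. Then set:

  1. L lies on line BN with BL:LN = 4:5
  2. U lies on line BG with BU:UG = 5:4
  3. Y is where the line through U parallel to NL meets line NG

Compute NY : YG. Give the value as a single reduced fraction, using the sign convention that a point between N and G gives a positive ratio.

NY:YG = 5/4

Assign B = (0, 0), N = (1, 0), G = (0, 1) — the answer is frame-independent, so this choice is without loss of generality.
1. L lies on line BN with BL:LN = 4:5 ⇒ L = (4/9, 0)
2. U lies on line BG with BU:UG = 5:4 ⇒ U = (0, 5/9)
3. Y is where the line through U parallel to NL meets line NG ⇒ Y = (4/9, 5/9)
Y = N + t·(G−N) with t = 5/9, so NY:YG = t:(1−t) = 5/9:4/9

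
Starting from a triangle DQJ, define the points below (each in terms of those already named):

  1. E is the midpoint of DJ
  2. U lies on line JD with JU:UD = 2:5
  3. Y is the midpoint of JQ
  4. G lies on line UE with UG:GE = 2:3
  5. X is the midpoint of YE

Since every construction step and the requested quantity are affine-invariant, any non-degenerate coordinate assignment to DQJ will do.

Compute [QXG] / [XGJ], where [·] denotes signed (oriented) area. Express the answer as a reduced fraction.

[QXG]:[XGJ] = -4/13

Assign D = (0, 0), Q = (1, 0), J = (0, 1) — the answer is frame-independent, so this choice is without loss of generality.
1. E is the midpoint of DJ ⇒ E = (0, 1/2)
2. U lies on line JD with JU:UD = 2:5 ⇒ U = (0, 5/7)
3. Y is the midpoint of JQ ⇒ Y = (1/2, 1/2)
4. G lies on line UE with UG:GE = 2:3 ⇒ G = (0, 22/35)
5. X is the midpoint of YE ⇒ X = (1/4, 1/2)
2·[QXG] = 1/35, 2·[XGJ] = -13/140
[QXG]:[XGJ] = 1/35:-13/140 = -4/13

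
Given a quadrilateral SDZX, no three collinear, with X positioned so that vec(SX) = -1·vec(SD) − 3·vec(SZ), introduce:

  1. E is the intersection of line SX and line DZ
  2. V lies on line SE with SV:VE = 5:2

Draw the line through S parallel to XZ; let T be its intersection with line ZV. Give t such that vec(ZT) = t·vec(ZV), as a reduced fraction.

t = 28/33

Assign S = (0, 0), D = (1, 0), Z = (0, 1), X = (-1, -3) — the answer is frame-independent, so this choice is without loss of generality.
1. E is the intersection of line SX and line DZ ⇒ E = (1/4, 3/4)
2. V lies on line SE with SV:VE = 5:2 ⇒ V = (5/28, 15/28)
through S parallel to XZ: direction (1, 4); meets ZV at T = (5/33, 20/33)
T = Z + t·(V−Z) with t = 28/33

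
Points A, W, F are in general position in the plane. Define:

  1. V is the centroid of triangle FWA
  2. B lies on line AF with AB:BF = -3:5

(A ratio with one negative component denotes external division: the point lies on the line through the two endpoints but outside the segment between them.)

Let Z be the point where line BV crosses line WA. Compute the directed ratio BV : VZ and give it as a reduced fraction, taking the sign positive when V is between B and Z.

BV:VZ = -11/2

Work in coordinates with A = (0, 0), W = (1, 0), F = (0, 1).
1. V is the centroid of triangle FWA ⇒ V = (1/3, 1/3)
2. B lies on line AF with AB:BF = -3:5 ⇒ B = (0, -3/2)
line BV meets WA at Z = (3/11, 0)
V = B + t·(Z−B) with t = 11/9, so BV:VZ = 11/9:-2/9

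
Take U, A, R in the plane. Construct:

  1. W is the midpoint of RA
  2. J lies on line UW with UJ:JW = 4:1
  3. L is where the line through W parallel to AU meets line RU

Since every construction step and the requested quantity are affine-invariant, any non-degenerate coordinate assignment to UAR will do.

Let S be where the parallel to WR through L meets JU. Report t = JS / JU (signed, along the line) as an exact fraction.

Assign U = (0, 0), A = (1, 0), R = (0, 1) — the answer is frame-independent, so this choice is without loss of generality.
1. W is the midpoint of RA ⇒ W = (1/2, 1/2)
2. J lies on line UW with UJ:JW = 4:1 ⇒ J = (2/5, 2/5)
3. L is where the line through W parallel to AU meets line RU ⇒ L = (0, 1/2)
through L parallel to WR: direction (-1/2, 1/2); meets JU at S = (1/4, 1/4)
S = J + t·(U−J) with t = 3/8

t = 3/8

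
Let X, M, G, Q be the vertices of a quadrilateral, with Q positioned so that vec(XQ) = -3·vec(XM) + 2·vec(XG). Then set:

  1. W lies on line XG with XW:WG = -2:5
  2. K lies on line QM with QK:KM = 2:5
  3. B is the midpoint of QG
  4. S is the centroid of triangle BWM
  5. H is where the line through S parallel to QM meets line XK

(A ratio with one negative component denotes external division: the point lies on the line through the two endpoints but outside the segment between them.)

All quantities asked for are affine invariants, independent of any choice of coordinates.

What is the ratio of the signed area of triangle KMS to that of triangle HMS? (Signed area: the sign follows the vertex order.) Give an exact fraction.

[KMS]:[HMS] = 36/7

Choose coordinates X = (0, 0), M = (1, 0), G = (0, 1), Q = (-3, 2).
1. W lies on line XG with XW:WG = -2:5 ⇒ W = (0, -2/3)
2. K lies on line QM with QK:KM = 2:5 ⇒ K = (-13/7, 10/7)
3. B is the midpoint of QG ⇒ B = (-3/2, 3/2)
4. S is the centroid of triangle BWM ⇒ S = (-1/6, 5/18)
5. H is where the line through S parallel to QM meets line XK ⇒ H = (-13/18, 5/9)
2·[KMS] = -55/63, 2·[HMS] = -55/324
[KMS]:[HMS] = -55/63:-55/324 = 36/7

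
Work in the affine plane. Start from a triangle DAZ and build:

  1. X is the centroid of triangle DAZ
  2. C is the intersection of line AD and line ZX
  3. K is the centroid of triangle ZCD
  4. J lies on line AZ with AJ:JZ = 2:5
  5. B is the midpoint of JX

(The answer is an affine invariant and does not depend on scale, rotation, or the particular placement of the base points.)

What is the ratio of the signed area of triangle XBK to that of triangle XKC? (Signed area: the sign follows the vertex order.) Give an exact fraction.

[XBK]:[XKC] = -1/14

Choose coordinates D = (0, 0), A = (1, 0), Z = (0, 1).
1. X is the centroid of triangle DAZ ⇒ X = (1/3, 1/3)
2. C is the intersection of line AD and line ZX ⇒ C = (1/2, 0)
3. K is the centroid of triangle ZCD ⇒ K = (1/6, 1/3)
4. J lies on line AZ with AJ:JZ = 2:5 ⇒ J = (5/7, 2/7)
5. B is the midpoint of JX ⇒ B = (11/21, 13/42)
2·[XBK] = -1/252, 2·[XKC] = 1/18
[XBK]:[XKC] = -1/252:1/18 = -1/14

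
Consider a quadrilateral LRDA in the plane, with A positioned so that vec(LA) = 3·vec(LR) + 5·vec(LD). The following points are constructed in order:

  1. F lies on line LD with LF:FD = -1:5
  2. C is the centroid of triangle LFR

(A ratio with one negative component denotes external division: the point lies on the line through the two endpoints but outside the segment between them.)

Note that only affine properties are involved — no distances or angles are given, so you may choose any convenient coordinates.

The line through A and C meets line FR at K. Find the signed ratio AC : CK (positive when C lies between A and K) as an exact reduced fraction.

AC:CK = 53

Choose coordinates L = (0, 0), R = (1, 0), D = (0, 1), A = (3, 5).
1. F lies on line LD with LF:FD = -1:5 ⇒ F = (0, -1/4)
2. C is the centroid of triangle LFR ⇒ C = (1/3, -1/12)
line AC meets FR at K = (15/53, -19/106)
C = A + t·(K−A) with t = 53/54, so AC:CK = 53/54:1/54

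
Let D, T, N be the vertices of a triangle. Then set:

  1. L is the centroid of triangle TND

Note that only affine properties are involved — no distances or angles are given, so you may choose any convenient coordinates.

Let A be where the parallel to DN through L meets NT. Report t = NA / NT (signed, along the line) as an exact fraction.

Work in coordinates with D = (0, 0), T = (1, 0), N = (0, 1).
1. L is the centroid of triangle TND ⇒ L = (1/3, 1/3)
through L parallel to DN: direction (0, 1); meets NT at A = (1/3, 2/3)
A = N + t·(T−N) with t = 1/3

t = 1/3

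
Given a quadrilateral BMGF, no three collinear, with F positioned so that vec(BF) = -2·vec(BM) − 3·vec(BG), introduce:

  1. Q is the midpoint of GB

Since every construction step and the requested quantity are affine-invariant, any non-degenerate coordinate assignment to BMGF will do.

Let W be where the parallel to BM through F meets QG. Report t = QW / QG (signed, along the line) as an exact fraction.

t = -7

Assign B = (0, 0), M = (1, 0), G = (0, 1), F = (-2, -3) — the answer is frame-independent, so this choice is without loss of generality.
1. Q is the midpoint of GB ⇒ Q = (0, 1/2)
through F parallel to BM: direction (1, 0); meets QG at W = (0, -3)
W = Q + t·(G−Q) with t = -7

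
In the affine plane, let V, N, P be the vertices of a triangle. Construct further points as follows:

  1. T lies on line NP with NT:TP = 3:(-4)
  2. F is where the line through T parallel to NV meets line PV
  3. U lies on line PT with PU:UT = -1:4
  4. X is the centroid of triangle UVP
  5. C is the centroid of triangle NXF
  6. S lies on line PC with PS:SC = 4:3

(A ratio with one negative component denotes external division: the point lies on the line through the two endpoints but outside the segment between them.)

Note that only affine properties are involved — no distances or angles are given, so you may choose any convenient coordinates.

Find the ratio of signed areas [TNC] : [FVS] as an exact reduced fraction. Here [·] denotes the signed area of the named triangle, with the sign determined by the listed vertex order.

[TNC]:[FVS] = -273/20

Work in coordinates with V = (0, 0), N = (1, 0), P = (0, 1).
1. T lies on line NP with NT:TP = 3:(-4) ⇒ T = (4, -3)
2. F is where the line through T parallel to NV meets line PV ⇒ F = (0, -3)
3. U lies on line PT with PU:UT = -1:4 ⇒ U = (-4/3, 7/3)
4. X is the centroid of triangle UVP ⇒ X = (-4/9, 10/9)
5. C is the centroid of triangle NXF ⇒ C = (5/27, -17/27)
6. S lies on line PC with PS:SC = 4:3 ⇒ S = (20/189, 13/189)
2·[TNC] = 13/3, 2·[FVS] = -20/63
[TNC]:[FVS] = 13/3:-20/63 = -273/20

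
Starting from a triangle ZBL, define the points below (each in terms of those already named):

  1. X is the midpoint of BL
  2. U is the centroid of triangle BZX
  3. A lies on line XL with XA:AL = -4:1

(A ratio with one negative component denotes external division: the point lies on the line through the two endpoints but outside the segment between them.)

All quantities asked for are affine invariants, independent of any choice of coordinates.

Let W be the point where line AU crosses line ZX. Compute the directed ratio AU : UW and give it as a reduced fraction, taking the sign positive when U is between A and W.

Set Z = (0, 0), B = (1, 0), L = (0, 1); any affine frame gives the same invariant.
1. X is the midpoint of BL ⇒ X = (1/2, 1/2)
2. U is the centroid of triangle BZX ⇒ U = (1/2, 1/6)
3. A lies on line XL with XA:AL = -4:1 ⇒ A = (-1/6, 7/6)
line AU meets ZX at W = (11/30, 11/30)
U = A + t·(W−A) with t = 5/4, so AU:UW = 5/4:-1/4

AU:UW = -5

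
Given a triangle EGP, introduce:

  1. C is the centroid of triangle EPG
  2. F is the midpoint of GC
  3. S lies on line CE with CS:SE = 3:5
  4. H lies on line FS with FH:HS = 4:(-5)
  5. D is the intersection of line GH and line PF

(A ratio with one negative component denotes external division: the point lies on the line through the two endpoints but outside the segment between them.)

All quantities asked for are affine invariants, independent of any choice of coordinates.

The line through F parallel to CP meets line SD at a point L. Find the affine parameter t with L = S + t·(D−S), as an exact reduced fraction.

t = 35/39

Work in coordinates with E = (0, 0), G = (1, 0), P = (0, 1).
1. C is the centroid of triangle EPG ⇒ C = (1/3, 1/3)
2. F is the midpoint of GC ⇒ F = (2/3, 1/6)
3. S lies on line CE with CS:SE = 3:5 ⇒ S = (5/24, 5/24)
4. H lies on line FS with FH:HS = 4:(-5) ⇒ H = (5/2, 0)
5. D is the intersection of line GH and line PF ⇒ D = (4/5, 0)
through F parallel to CP: direction (-1/3, 2/3); meets SD at L = (173/234, 5/234)
L = S + t·(D−S) with t = 35/39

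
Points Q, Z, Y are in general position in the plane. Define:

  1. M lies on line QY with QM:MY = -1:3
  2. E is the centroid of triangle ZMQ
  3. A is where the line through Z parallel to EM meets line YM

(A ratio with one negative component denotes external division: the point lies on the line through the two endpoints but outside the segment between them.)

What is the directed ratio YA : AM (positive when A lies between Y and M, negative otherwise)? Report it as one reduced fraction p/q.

YA:AM = -4

Choose coordinates Q = (0, 0), Z = (1, 0), Y = (0, 1).
1. M lies on line QY with QM:MY = -1:3 ⇒ M = (0, -1/2)
2. E is the centroid of triangle ZMQ ⇒ E = (1/3, -1/6)
3. A is where the line through Z parallel to EM meets line YM ⇒ A = (0, -1)
A = Y + t·(M−Y) with t = 4/3, so YA:AM = t:(1−t) = 4/3:-1/3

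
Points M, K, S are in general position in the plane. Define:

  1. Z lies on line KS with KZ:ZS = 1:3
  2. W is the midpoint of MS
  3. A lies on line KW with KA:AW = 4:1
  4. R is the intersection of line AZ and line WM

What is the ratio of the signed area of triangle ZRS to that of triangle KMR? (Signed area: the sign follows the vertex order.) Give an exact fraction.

[ZRS]:[KMR] = 9/10

Work in coordinates with M = (0, 0), K = (1, 0), S = (0, 1).
1. Z lies on line KS with KZ:ZS = 1:3 ⇒ Z = (3/4, 1/4)
2. W is the midpoint of MS ⇒ W = (0, 1/2)
3. A lies on line KW with KA:AW = 4:1 ⇒ A = (1/5, 2/5)
4. R is the intersection of line AZ and line WM ⇒ R = (0, 5/11)
2·[ZRS] = -9/22, 2·[KMR] = -5/11
[ZRS]:[KMR] = -9/22:-5/11 = 9/10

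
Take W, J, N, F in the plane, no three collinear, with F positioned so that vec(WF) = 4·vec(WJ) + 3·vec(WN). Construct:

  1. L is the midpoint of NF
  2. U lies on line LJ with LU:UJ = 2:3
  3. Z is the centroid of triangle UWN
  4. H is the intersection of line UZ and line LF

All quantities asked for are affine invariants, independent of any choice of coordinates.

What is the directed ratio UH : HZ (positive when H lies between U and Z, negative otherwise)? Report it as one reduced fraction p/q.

Work in coordinates with W = (0, 0), J = (1, 0), N = (0, 1), F = (4, 3).
1. L is the midpoint of NF ⇒ L = (2, 2)
2. U lies on line LJ with LU:UJ = 2:3 ⇒ U = (8/5, 6/5)
3. Z is the centroid of triangle UWN ⇒ Z = (8/15, 11/15)
4. H is the intersection of line UZ and line LF ⇒ H = (-8, -3)
H = U + t·(Z−U) with t = 9, so UH:HZ = t:(1−t) = 9:-8

UH:HZ = -9/8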